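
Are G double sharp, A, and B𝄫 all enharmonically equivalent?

G## is pitch class 9; A is pitch class 9; Bbb is pitch class 9.
All spellings map to pitch class 9, so they are enharmonically equivalent.

Yes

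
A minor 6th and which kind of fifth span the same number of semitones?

A minor sixth spans 8 semitones.
A fifth spanning 8 semitones is augmented (the perfect fifth is 7).

augmented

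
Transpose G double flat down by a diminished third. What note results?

Eb

G down a major third is Eb, so the target letter is E.
From Gbb, a diminished third is 2 semitones down: Eb.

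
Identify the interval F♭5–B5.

doubly augmented fourth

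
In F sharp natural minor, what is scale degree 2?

The F# natural minor scale runs F# G# A B C# D E.
Degree 2 is G#.

G#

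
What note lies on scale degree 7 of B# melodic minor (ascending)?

The B# melodic minor (ascending) scale runs B# C## D# E# F## G## A##.
Degree 7 is A##.

A##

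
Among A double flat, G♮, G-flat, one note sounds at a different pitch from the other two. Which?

In 12-tone equal temperament, enharmonic equivalents share a pitch class. Abb is pitch class 7; G is pitch class 7; Gb is pitch class 6.
Abb and G share pitch class 7, while Gb is pitch class 6.

Gb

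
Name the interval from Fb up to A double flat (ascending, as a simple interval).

The letter names run F→A, a span of 2 letter steps, so the interval is some kind of third.
Fb to Abb is 3 semitones. A major third is 4, so 3 makes it minor.

minor third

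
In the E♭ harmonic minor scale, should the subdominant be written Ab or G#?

Ab

Each scale degree takes a distinct letter name. Degree 4 of a scale on E must use the letter A.
Ab and G# are enharmonically the same pitch, but only Ab uses the letter A, so it is the correct spelling here.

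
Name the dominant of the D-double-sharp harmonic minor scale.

Degree 5 takes the letter 4 steps above D, which is A.
In harmonic minor, degree 5 sits 7 semitones above the tonic. D## + 7 semitones is pitch class 11, spelled on A as A##.

A##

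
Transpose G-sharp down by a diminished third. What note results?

E##

A third below G lands on the letter E.
A diminished third spans 2 semitones, so G# moves to pitch class 6. On the letter E that is E##.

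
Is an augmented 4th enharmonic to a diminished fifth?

Yes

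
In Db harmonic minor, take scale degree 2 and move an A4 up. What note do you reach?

Scale degree 2 of Db harmonic minor is Eb.
An augmented fourth (6 semitones) above Eb lands on the letter A, giving A.

A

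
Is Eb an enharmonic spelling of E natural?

No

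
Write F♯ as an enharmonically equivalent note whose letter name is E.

Plain E sits 2 semitones below F#, so on the letter E the same pitch needs a double sharp: E##.

E##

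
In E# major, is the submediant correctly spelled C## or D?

C##

Each scale degree takes a distinct letter name. Degree 6 of a scale on E must use the letter C.
C## and D are enharmonically the same pitch, but only C## uses the letter C, so it is the correct spelling here.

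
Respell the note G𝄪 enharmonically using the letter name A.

Plain A sits at the same pitch as G##, so on the letter A the same pitch needs a natural: A.

A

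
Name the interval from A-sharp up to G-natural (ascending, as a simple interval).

diminished seventh

Counting letters A–B–C–D–E–F–G gives a seventh.
A#→G = 9 semitones, 2 narrower than the major seventh (11), so diminished.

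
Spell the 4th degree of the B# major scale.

Degree 4 takes the letter 3 steps above B, which is E.
In major, degree 4 sits 5 semitones above the tonic. B# + 5 semitones is pitch class 5, spelled on E as E#.

E#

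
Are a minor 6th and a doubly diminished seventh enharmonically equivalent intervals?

Yes

A minor sixth spans 8 semitones; a doubly diminished seventh spans 8.
They are enharmonically equivalent.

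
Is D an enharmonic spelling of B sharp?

No

Two spellings are enharmonically equivalent only if they share a pitch class.
Here D → 2, B# → 0; 0 ≠ 2, so they are not.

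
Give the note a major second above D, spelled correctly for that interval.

E

A second above D lands on the letter E.
A major second spans 2 semitones, so D moves to pitch class 4. On the letter E that is E.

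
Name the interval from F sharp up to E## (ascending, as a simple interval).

Counting letters F–G–A–B–C–D–E gives a seventh.
F#→E## = 12 semitones, 1 wider than the major seventh (11), so augmented.

augmented seventh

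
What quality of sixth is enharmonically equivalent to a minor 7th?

A minor seventh spans 10 semitones.
A sixth spanning 10 semitones is augmented (the major sixth is 9).

augmented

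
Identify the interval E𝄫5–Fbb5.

Counting letters E–F gives a second.
Ebb→Fbb = 1 semitone, 1 narrower than the major second (2), so minor.

minor second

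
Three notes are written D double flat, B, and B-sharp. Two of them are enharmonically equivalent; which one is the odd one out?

B

In 12-tone equal temperament, enharmonic equivalents share a pitch class. Dbb is pitch class 0; B is pitch class 11; B# is pitch class 0.
Dbb and B# share pitch class 0, while B is pitch class 11.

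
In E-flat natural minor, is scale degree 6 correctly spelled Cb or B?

Cb

Each scale degree takes a distinct letter name. Degree 6 of a scale on E must use the letter C.
Cb and B are enharmonically the same pitch, but only Cb uses the letter C, so it is the correct spelling here.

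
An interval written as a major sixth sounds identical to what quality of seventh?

A major sixth spans 9 semitones.
A seventh spanning 9 semitones is diminished (the major seventh is 11).

diminished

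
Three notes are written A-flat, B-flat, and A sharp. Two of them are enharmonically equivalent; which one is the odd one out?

Ab

In 12-tone equal temperament, enharmonic equivalents share a pitch class. Ab is pitch class 8; Bb is pitch class 10; A# is pitch class 10.
Bb and A# share pitch class 10, while Ab is pitch class 8.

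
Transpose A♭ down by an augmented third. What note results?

Fbb

A down a major third is F, so the target letter is F.
From Ab, an augmented third is 5 semitones down: Fbb.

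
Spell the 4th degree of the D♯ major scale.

Degree 4 takes the letter 3 steps above D, which is G.
In major, degree 4 sits 5 semitones above the tonic. D# + 5 semitones is pitch class 8, spelled on G as G#.

G#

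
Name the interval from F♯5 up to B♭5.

The letter names run F→B, a span of 3 letter steps, so the interval is some kind of fourth.
F# to Bb is 4 semitones. A perfect fourth is 5, so 4 makes it diminished.

diminished fourth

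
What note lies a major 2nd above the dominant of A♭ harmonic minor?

F

The dominant of Ab harmonic minor is Eb.
A major second (2 semitones) above Eb lands on the letter F, giving F.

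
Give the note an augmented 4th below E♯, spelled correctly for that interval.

B

E down a perfect fourth is B, so the target letter is B.
From E#, an augmented fourth is 6 semitones down: B.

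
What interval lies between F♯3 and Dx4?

Counting letters F–G–A–B–C–D gives a sixth.
F#→D## = 10 semitones, 1 wider than the major sixth (9), so augmented.

augmented sixth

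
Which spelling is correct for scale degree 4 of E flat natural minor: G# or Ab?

Ab

Each scale degree takes a distinct letter name. Degree 4 of a scale on E must use the letter A.
Ab and G# are enharmonically the same pitch, but only Ab uses the letter A, so it is the correct spelling here.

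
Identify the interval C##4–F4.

The letter names run C→F, a span of 3 letter steps, so the interval is some kind of fourth.
C## to F is 3 semitones. A perfect fourth is 5, so 3 makes it doubly diminished.

doubly diminished fourth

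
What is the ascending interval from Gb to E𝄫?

minor sixth

Counting letters G–A–B–C–D–E gives a sixth.
Gb→Ebb = 8 semitones, 1 narrower than the major sixth (9), so minor.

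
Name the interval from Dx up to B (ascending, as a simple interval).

diminished sixth

Counting letters D–E–F–G–A–B gives a sixth.
D##→B = 7 semitones, 2 narrower than the major sixth (9), so diminished.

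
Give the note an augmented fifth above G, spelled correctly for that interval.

G up a perfect fifth is D, so the target letter is D.
From G, an augmented fifth is 8 semitones up: D#.

D#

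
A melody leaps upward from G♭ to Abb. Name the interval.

minor second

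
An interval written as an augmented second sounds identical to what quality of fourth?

doubly diminished

An augmented second spans 3 semitones.
A fourth spanning 3 semitones is doubly diminished (the perfect fourth is 5).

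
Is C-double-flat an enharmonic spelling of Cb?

No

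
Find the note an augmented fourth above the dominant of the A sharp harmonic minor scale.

A##

The dominant of A# harmonic minor is E#.
An augmented fourth (6 semitones) above E# lands on the letter A, giving A##.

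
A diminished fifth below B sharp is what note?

A fifth below B lands on the letter E.
A diminished fifth spans 6 semitones, so B# moves to pitch class 6. On the letter E that is E##.

E##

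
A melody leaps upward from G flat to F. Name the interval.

Counting letters G–A–B–C–D–E–F gives a seventh.
Gb→F = 11 semitones, exactly the major seventh.

major seventh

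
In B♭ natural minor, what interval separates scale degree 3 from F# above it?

augmented third

Scale degree 3 of Bb natural minor is Db.
Db up to F#: letters D→F make it a third; 5 semitones makes it augmented.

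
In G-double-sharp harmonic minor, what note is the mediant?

B#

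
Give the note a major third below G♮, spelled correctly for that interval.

Eb

G down a major third is Eb, so the target letter is E.
From G, a major third is 4 semitones down: Eb.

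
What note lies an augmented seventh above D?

C##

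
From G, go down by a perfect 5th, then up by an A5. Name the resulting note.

A perfect fifth down from G is C (letter C, 7 semitones down).
An augmented fifth up from C is G# (letter G, 8 semitones up).

G#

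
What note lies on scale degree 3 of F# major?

A#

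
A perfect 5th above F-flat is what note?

Cb

F up a perfect fifth is C, so the target letter is C.
From Fb, a perfect fifth is 7 semitones up: Cb.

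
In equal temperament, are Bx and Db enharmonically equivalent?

B## = pitch class 1 and Db = pitch class 1 — the same pitch class, so they are enharmonic equivalents.

Yes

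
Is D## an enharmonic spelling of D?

No

Two spellings are enharmonically equivalent only if they share a pitch class.
Here D## → 4, D → 2; 2 ≠ 4, so they are not.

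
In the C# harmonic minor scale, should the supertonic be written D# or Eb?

D#

Each scale degree takes a distinct letter name. Degree 2 of a scale on C must use the letter D.
D# and Eb are enharmonically the same pitch, but only D# uses the letter D, so it is the correct spelling here.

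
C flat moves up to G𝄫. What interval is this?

diminished fifth

The letter names run C→G, a span of 4 letter steps, so the interval is some kind of fifth.
Cb to Gbb is 6 semitones. A perfect fifth is 7, so 6 makes it diminished.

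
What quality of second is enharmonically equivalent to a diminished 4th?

A diminished fourth spans 4 semitones.
A second spanning 4 semitones is doubly augmented (the major second is 2).

doubly augmented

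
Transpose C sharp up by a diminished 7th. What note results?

Bb

A seventh above C lands on the letter B.
A diminished seventh spans 9 semitones, so C# moves to pitch class 10. On the letter B that is Bb.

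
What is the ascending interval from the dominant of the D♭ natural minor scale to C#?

augmented third

The dominant of Db natural minor is Ab.
Ab up to C#: letters A→C make it a third; 5 semitones makes it augmented.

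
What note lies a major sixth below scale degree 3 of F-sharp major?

C#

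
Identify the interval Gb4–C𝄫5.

diminished fourth

The letter names run G→C, a span of 3 letter steps, so the interval is some kind of fourth.
Gb to Cbb is 4 semitones. A perfect fourth is 5, so 4 makes it diminished.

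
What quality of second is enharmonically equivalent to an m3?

A minor third spans 3 semitones.
A second spanning 3 semitones is augmented (the major second is 2).

augmented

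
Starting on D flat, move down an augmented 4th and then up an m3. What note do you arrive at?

An augmented fourth down from Db is Abb (letter A, 6 semitones down).
A minor third up from Abb is Cbb (letter C, 3 semitones up).

Cbb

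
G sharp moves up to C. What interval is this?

diminished fourth

The letter names run G→C, a span of 3 letter steps, so the interval is some kind of fourth.
G# to C is 4 semitones. A perfect fourth is 5, so 4 makes it diminished.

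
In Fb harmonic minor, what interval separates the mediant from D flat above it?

The mediant of Fb harmonic minor is Abb.
Abb up to Db: letters A→D make it a fourth; 6 semitones makes it augmented.

augmented fourth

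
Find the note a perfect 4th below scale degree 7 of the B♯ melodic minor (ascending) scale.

E##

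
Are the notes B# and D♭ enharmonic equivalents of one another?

No

Two spellings are enharmonically equivalent only if they share a pitch class.
Here B# → 0, Db → 1; 0 ≠ 1, so they are not.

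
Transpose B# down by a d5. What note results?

B down a perfect fifth is E, so the target letter is E.
From B#, a diminished fifth is 6 semitones down: E##.

E##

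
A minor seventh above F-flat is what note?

Ebb

A seventh above F lands on the letter E.
A minor seventh spans 10 semitones, so Fb moves to pitch class 2. On the letter E that is Ebb.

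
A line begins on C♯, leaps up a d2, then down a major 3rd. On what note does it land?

Bbb

A diminished second up from C# is Db (letter D, 0 semitones up).
A major third down from Db is Bbb (letter B, 4 semitones down).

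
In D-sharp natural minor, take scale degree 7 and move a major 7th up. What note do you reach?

Scale degree 7 of D# natural minor is C#.
A major seventh (11 semitones) above C# lands on the letter B, giving B#.

B#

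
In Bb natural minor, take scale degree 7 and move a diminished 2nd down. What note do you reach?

G#

Scale degree 7 of Bb natural minor is Ab.
A diminished second (0 semitones) below Ab lands on the letter G, giving G#.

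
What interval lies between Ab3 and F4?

major sixth

The letter names run A→F, a span of 5 letter steps, so the interval is some kind of sixth.
Ab to F is 9 semitones. A major sixth is 9, so 9 makes it major.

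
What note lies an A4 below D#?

A

D down a perfect fourth is A, so the target letter is A.
From D#, an augmented fourth is 6 semitones down: A.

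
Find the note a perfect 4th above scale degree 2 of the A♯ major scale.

Scale degree 2 of A# major is B#.
A perfect fourth (5 semitones) above B# lands on the letter E, giving E#.

E#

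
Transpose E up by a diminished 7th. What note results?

Db

E up a major seventh is D#, so the target letter is D.
From E, a diminished seventh is 9 semitones up: Db.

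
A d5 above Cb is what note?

Gbb

A fifth above C lands on the letter G.
A diminished fifth spans 6 semitones, so Cb moves to pitch class 5. On the letter G that is Gbb.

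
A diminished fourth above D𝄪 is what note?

G#

D up a perfect fourth is G, so the target letter is G.
From D##, a diminished fourth is 4 semitones up: G#.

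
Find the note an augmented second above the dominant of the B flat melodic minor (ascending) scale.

G#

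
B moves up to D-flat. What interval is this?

Counting letters B–C–D gives a third.
B→Db = 2 semitones, 2 narrower than the major third (4), so diminished.

diminished third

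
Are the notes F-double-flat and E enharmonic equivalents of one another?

Fbb is pitch class 3; E is pitch class 4.
The pitch classes differ (3 vs. 4), so they are not enharmonic equivalents.

No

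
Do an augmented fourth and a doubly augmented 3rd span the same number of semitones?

An augmented fourth spans 6 semitones; a doubly augmented third spans 6.
They are enharmonically equivalent.

Yes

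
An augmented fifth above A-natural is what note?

A fifth above A lands on the letter E.
An augmented fifth spans 8 semitones, so A moves to pitch class 5. On the letter E that is E#.

E#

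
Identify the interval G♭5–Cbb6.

Counting letters G–A–B–C gives a fourth.
Gb→Cbb = 4 semitones, 1 narrower than the perfect fourth (5), so diminished.

diminished fourth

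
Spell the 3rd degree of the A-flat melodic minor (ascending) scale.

Cb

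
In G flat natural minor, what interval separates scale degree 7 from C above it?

augmented fifth

Scale degree 7 of Gb natural minor is Fb.
Fb up to C: letters F→C make it a fifth; 8 semitones makes it augmented.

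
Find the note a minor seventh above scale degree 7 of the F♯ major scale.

D#

Scale degree 7 of F# major is E#.
A minor seventh (10 semitones) above E# lands on the letter D, giving D#.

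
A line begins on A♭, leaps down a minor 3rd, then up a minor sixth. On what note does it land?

Db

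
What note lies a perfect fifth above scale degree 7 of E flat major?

A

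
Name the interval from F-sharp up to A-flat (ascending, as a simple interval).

diminished third

Counting letters F–G–A gives a third.
F#→Ab = 2 semitones, 2 narrower than the major third (4), so diminished.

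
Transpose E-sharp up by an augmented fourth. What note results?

A##

A fourth above E lands on the letter A.
An augmented fourth spans 6 semitones, so E# moves to pitch class 11. On the letter A that is A##.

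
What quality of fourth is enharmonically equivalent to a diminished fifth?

augmented

A diminished fifth spans 6 semitones.
A fourth spanning 6 semitones is augmented (the perfect fourth is 5).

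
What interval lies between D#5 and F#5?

Counting letters D–E–F gives a third.
D#→F# = 3 semitones, 1 narrower than the major third (4), so minor.

minor third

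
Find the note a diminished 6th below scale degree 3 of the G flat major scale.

Scale degree 3 of Gb major is Bb.
A diminished sixth (7 semitones) below Bb lands on the letter D, giving D#.

D#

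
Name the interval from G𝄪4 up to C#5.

diminished fourth

Counting letters G–A–B–C gives a fourth.
G##→C# = 4 semitones, 1 narrower than the perfect fourth (5), so diminished.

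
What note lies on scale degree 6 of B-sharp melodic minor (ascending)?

G##

Degree 6 takes the letter 5 steps above B, which is G.
In melodic minor (ascending), degree 6 sits 9 semitones above the tonic. B# + 9 semitones is pitch class 9, spelled on G as G##.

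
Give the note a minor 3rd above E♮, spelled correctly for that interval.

G

E up a major third is G#, so the target letter is G.
From E, a minor third is 3 semitones up: G.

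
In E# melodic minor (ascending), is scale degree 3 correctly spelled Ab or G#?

G#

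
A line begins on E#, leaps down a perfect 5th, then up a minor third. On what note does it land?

C#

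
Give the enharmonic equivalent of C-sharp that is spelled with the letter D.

Db

Plain D sits 1 semitone above C#, so on the letter D the same pitch needs a flat: Db.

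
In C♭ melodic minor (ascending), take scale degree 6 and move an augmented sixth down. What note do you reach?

Scale degree 6 of Cb melodic minor (ascending) is Ab.
An augmented sixth (10 semitones) below Ab lands on the letter C, giving Cbb.

Cbb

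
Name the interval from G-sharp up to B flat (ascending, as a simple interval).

Counting letters G–A–B gives a third.
G#→Bb = 2 semitones, 2 narrower than the major third (4), so diminished.

diminished third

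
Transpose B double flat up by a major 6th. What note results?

Gb

B up a major sixth is G#, so the target letter is G.
From Bbb, a major sixth is 9 semitones up: Gb.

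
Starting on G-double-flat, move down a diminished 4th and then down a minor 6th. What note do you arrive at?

A diminished fourth down from Gbb is Db (letter D, 4 semitones down).
A minor sixth down from Db is F (letter F, 8 semitones down).

F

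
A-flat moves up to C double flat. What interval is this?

The letter names run A→C, a span of 2 letter steps, so the interval is some kind of third.
Ab to Cbb is 2 semitones. A major third is 4, so 2 makes it diminished.

diminished third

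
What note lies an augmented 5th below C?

A fifth below C lands on the letter F.
An augmented fifth spans 8 semitones, so C moves to pitch class 4. On the letter F that is Fb.

Fb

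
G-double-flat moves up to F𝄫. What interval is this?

The letter names run G→F, a span of 6 letter steps, so the interval is some kind of seventh.
Gbb to Fbb is 10 semitones. A major seventh is 11, so 10 makes it minor.

minor seventh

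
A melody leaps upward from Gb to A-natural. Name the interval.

augmented second

Counting letters G–A gives a second.
Gb→A = 3 semitones, 1 wider than the major second (2), so augmented.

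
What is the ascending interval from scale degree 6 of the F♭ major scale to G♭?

Scale degree 6 of Fb major is Db.
Db up to Gb: letters D→G make it a fourth; 5 semitones makes it perfect.

perfect fourth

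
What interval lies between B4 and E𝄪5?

doubly augmented fourth

Counting letters B–C–D–E gives a fourth.
B→E## = 7 semitones, 2 wider than the perfect fourth (5), so doubly augmented.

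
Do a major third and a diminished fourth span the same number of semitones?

A major third spans 4 semitones; a diminished fourth spans 4.
They are enharmonically equivalent.

Yes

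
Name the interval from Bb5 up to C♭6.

Counting letters B–C gives a second.
Bb→Cb = 1 semitone, 1 narrower than the major second (2), so minor.

minor second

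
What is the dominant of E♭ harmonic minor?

The Eb harmonic minor scale runs Eb F Gb Ab Bb Cb D.
Degree 5 is Bb.

Bb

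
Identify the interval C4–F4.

perfect fourth

Counting letters C–D–E–F gives a fourth.
C→F = 5 semitones, exactly the perfect fourth.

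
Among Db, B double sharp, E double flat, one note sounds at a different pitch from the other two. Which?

In 12-tone equal temperament, enharmonic equivalents share a pitch class. Db is pitch class 1; B## is pitch class 1; Ebb is pitch class 2.
Db and B## share pitch class 1, while Ebb is pitch class 2.

Ebb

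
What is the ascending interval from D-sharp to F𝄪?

major third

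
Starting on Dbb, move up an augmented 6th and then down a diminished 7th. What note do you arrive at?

C#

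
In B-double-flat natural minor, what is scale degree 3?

Dbb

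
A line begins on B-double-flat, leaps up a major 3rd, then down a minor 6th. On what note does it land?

F

A major third up from Bbb is Db (letter D, 4 semitones up).
A minor sixth down from Db is F (letter F, 8 semitones down).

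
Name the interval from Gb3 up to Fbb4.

Counting letters G–A–B–C–D–E–F gives a seventh.
Gb→Fbb = 9 semitones, 2 narrower than the major seventh (11), so diminished.

diminished seventh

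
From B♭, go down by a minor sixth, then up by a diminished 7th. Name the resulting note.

Cb

A minor sixth down from Bb is D (letter D, 8 semitones down).
A diminished seventh up from D is Cb (letter C, 9 semitones up).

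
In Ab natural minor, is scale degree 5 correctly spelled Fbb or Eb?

Each scale degree takes a distinct letter name. Degree 5 of a scale on A must use the letter E.
Eb and Fbb are enharmonically the same pitch, but only Eb uses the letter E, so it is the correct spelling here.

Eb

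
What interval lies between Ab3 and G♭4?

minor seventh

The letter names run A→G, a span of 6 letter steps, so the interval is some kind of seventh.
Ab to Gb is 10 semitones. A major seventh is 11, so 10 makes it minor.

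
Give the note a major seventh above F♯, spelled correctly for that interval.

F up a major seventh is E, so the target letter is E.
From F#, a major seventh is 11 semitones up: E#.

E#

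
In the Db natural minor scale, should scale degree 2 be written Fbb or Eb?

Eb

Each scale degree takes a distinct letter name. Degree 2 of a scale on D must use the letter E.
Eb and Fbb are enharmonically the same pitch, but only Eb uses the letter E, so it is the correct spelling here.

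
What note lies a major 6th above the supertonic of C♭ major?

The supertonic of Cb major is Db.
A major sixth (9 semitones) above Db lands on the letter B, giving Bb.

Bb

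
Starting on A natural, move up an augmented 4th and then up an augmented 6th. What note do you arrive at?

B##

An augmented fourth up from A is D# (letter D, 6 semitones up).
An augmented sixth up from D# is B## (letter B, 10 semitones up).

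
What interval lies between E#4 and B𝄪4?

The letter names run E→B, a span of 4 letter steps, so the interval is some kind of fifth.
E# to B## is 8 semitones. A perfect fifth is 7, so 8 makes it augmented.

augmented fifth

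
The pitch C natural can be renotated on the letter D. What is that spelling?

C is pitch class 0. The letter D alone is pitch class 2.
To reach pitch class 0 from D requires an offset of -2 semitones, i.e. double flat: Dbb.

Dbb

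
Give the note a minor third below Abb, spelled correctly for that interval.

Fb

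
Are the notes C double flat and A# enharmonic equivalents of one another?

Cbb is pitch class 10; A# is pitch class 10.
All spellings map to pitch class 10, so they are enharmonically equivalent.

Yes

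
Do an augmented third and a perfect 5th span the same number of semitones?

No

An augmented third spans 5 semitones; a perfect fifth spans 7.
The spans differ, so they are not enharmonic equivalents.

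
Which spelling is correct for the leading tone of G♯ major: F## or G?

Each scale degree takes a distinct letter name. Degree 7 of a scale on G must use the letter F.
F## and G are enharmonically the same pitch, but only F## uses the letter F, so it is the correct spelling here.

F##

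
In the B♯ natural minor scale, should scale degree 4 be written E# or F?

Each scale degree takes a distinct letter name. Degree 4 of a scale on B must use the letter E.
E# and F are enharmonically the same pitch, but only E# uses the letter E, so it is the correct spelling here.

E#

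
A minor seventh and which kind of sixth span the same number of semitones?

A minor seventh spans 10 semitones.
A sixth spanning 10 semitones is augmented (the major sixth is 9).

augmented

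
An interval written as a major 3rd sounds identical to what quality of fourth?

diminished

A major third spans 4 semitones.
A fourth spanning 4 semitones is diminished (the perfect fourth is 5).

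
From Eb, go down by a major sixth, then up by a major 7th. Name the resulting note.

A major sixth down from Eb is Gb (letter G, 9 semitones down).
A major seventh up from Gb is F (letter F, 11 semitones up).

F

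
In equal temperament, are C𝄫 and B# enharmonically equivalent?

Cbb is pitch class 10; B# is pitch class 0.
The pitch classes differ (10 vs. 0), so they are not enharmonic equivalents.

No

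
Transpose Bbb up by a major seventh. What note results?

Ab

A seventh above B lands on the letter A.
A major seventh spans 11 semitones, so Bbb moves to pitch class 8. On the letter A that is Ab.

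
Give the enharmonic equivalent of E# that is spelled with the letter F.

F

Plain F sits at the same pitch as E#, so on the letter F the same pitch needs a natural: F.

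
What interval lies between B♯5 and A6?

diminished seventh

The letter names run B→A, a span of 6 letter steps, so the interval is some kind of seventh.
B# to A is 9 semitones. A major seventh is 11, so 9 makes it diminished.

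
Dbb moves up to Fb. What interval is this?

The letter names run D→F, a span of 2 letter steps, so the interval is some kind of third.
Dbb to Fb is 4 semitones. A major third is 4, so 4 makes it major.

major third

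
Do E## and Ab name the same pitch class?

Two spellings are enharmonically equivalent only if they share a pitch class.
Here E## → 6, Ab → 8; 6 ≠ 8, so they are not.

No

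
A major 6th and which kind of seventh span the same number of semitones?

diminished

A major sixth spans 9 semitones.
A seventh spanning 9 semitones is diminished (the major seventh is 11).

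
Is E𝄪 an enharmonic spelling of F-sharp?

E## = pitch class 6 and F# = pitch class 6 — the same pitch class, so they are enharmonic equivalents.

Yes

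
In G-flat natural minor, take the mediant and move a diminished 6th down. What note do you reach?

D

The mediant of Gb natural minor is Bbb.
A diminished sixth (7 semitones) below Bbb lands on the letter D, giving D.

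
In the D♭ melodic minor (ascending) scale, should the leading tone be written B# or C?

C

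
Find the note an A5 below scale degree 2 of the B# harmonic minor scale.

F#

Scale degree 2 of B# harmonic minor is C##.
An augmented fifth (8 semitones) below C## lands on the letter F, giving F#.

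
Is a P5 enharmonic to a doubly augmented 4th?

A perfect fifth spans 7 semitones; a doubly augmented fourth spans 7.
They are enharmonically equivalent.

Yes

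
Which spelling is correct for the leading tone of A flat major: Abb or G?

G

Each scale degree takes a distinct letter name. Degree 7 of a scale on A must use the letter G.
G and Abb are enharmonically the same pitch, but only G uses the letter G, so it is the correct spelling here.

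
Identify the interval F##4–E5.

diminished seventh

Counting letters F–G–A–B–C–D–E gives a seventh.
F##→E = 9 semitones, 2 narrower than the major seventh (11), so diminished.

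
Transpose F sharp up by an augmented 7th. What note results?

E##

F up a major seventh is E, so the target letter is E.
From F#, an augmented seventh is 12 semitones up: E##.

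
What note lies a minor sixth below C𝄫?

A sixth below C lands on the letter E.
A minor sixth spans 8 semitones, so Cbb moves to pitch class 2. On the letter E that is Ebb.

Ebb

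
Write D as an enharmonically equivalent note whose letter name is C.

C##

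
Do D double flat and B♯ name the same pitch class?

Yes

Dbb = pitch class 0 and B# = pitch class 0 — the same pitch class, so they are enharmonic equivalents.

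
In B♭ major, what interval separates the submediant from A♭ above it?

The submediant of Bb major is G.
G up to Ab: letters G→A make it a second; 1 semitone makes it minor.

minor second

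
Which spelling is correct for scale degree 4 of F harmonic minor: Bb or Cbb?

Each scale degree takes a distinct letter name. Degree 4 of a scale on F must use the letter B.
Bb and Cbb are enharmonically the same pitch, but only Bb uses the letter B, so it is the correct spelling here.

Bb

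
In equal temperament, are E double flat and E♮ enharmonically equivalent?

Ebb is pitch class 2; E is pitch class 4.
The pitch classes differ (2 vs. 4), so they are not enharmonic equivalents.

No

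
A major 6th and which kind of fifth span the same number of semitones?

doubly augmented

A major sixth spans 9 semitones.
A fifth spanning 9 semitones is doubly augmented (the perfect fifth is 7).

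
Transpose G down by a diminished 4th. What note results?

A fourth below G lands on the letter D.
A diminished fourth spans 4 semitones, so G moves to pitch class 3. On the letter D that is D#.

D#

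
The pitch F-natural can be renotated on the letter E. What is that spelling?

E#

F is pitch class 5. The letter E alone is pitch class 4.
To reach pitch class 5 from E requires an offset of +1 semitone, i.e. sharp: E#.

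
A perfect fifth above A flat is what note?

Eb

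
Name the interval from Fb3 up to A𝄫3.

minor third

The letter names run F→A, a span of 2 letter steps, so the interval is some kind of third.
Fb to Abb is 3 semitones. A major third is 4, so 3 makes it minor.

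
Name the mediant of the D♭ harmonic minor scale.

Fb

The Db harmonic minor scale runs Db Eb Fb Gb Ab Bbb C.
Degree 3 is Fb.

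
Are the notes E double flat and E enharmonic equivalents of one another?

No

Ebb is pitch class 2; E is pitch class 4.
The pitch classes differ (2 vs. 4), so they are not enharmonic equivalents.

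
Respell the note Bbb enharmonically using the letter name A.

Bbb is pitch class 9. The letter A alone is pitch class 9.
Pitch class 9 on A needs no accidental: A.

A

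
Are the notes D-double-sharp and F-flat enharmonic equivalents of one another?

Yes

D## is pitch class 4; Fb is pitch class 4.
All spellings map to pitch class 4, so they are enharmonically equivalent.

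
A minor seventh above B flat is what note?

B up a major seventh is A#, so the target letter is A.
From Bb, a minor seventh is 10 semitones up: Ab.

Ab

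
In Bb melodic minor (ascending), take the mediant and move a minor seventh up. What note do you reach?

Cb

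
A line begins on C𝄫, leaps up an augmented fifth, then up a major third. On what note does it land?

An augmented fifth up from Cbb is Gb (letter G, 8 semitones up).
A major third up from Gb is Bb (letter B, 4 semitones up).

Bb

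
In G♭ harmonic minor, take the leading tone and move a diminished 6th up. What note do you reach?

The leading tone of Gb harmonic minor is F.
A diminished sixth (7 semitones) above F lands on the letter D, giving Dbb.

Dbb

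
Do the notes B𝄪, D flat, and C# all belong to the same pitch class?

Yes

B## = pitch class 1 and Db = pitch class 1 and C# = pitch class 1 — the same pitch class, so they are enharmonic equivalents.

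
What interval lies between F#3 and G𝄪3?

Counting letters F–G gives a second.
F#→G## = 3 semitones, 1 wider than the major second (2), so augmented.

augmented second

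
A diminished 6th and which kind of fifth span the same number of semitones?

perfect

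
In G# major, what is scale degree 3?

B#

Degree 3 takes the letter 2 steps above G, which is B.
In major, degree 3 sits 4 semitones above the tonic. G# + 4 semitones is pitch class 0, spelled on B as B#.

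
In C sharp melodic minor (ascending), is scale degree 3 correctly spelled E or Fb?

Each scale degree takes a distinct letter name. Degree 3 of a scale on C must use the letter E.
E and Fb are enharmonically the same pitch, but only E uses the letter E, so it is the correct spelling here.

E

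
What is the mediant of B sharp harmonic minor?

D#

Degree 3 takes the letter 2 steps above B, which is D.
In harmonic minor, degree 3 sits 3 semitones above the tonic. B# + 3 semitones is pitch class 3, spelled on D as D#.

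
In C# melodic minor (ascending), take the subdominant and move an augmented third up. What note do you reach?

A##

The subdominant of C# melodic minor (ascending) is F#.
An augmented third (5 semitones) above F# lands on the letter A, giving A##.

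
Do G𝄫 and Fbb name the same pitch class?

Gbb is pitch class 5; Fbb is pitch class 3.
The pitch classes differ (5 vs. 3), so they are not enharmonic equivalents.

No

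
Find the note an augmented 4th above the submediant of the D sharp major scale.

The submediant of D# major is B#.
An augmented fourth (6 semitones) above B# lands on the letter E, giving E##.

E##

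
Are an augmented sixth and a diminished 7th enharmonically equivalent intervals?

No

An augmented sixth spans 10 semitones; a diminished seventh spans 9.
The spans differ, so they are not enharmonic equivalents.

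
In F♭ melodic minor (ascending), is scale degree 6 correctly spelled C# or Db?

Each scale degree takes a distinct letter name. Degree 6 of a scale on F must use the letter D.
Db and C# are enharmonically the same pitch, but only Db uses the letter D, so it is the correct spelling here.

Db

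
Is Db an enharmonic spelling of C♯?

Yes

Db is pitch class 1; C# is pitch class 1.
All spellings map to pitch class 1, so they are enharmonically equivalent.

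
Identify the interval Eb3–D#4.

augmented seventh

Counting letters E–F–G–A–B–C–D gives a seventh.
Eb→D# = 12 semitones, 1 wider than the major seventh (11), so augmented.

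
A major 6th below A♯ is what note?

C#

A sixth below A lands on the letter C.
A major sixth spans 9 semitones, so A# moves to pitch class 1. On the letter C that is C#.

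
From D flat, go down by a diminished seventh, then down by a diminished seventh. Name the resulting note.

F##

A diminished seventh down from Db is E (letter E, 9 semitones down).
A diminished seventh down from E is F## (letter F, 9 semitones down).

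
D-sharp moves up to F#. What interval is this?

Counting letters D–E–F gives a third.
D#→F# = 3 semitones, 1 narrower than the major third (4), so minor.

minor third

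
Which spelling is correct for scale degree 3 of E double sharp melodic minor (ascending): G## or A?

G##

Each scale degree takes a distinct letter name. Degree 3 of a scale on E must use the letter G.
G## and A are enharmonically the same pitch, but only G## uses the letter G, so it is the correct spelling here.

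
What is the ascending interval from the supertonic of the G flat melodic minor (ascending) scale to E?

augmented fifth

The supertonic of Gb melodic minor (ascending) is Ab.
Ab up to E: letters A→E make it a fifth; 8 semitones makes it augmented.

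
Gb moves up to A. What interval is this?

Counting letters G–A gives a second.
Gb→A = 3 semitones, 1 wider than the major second (2), so augmented.

augmented second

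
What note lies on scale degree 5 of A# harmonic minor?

Degree 5 takes the letter 4 steps above A, which is E.
In harmonic minor, degree 5 sits 7 semitones above the tonic. A# + 7 semitones is pitch class 5, spelled on E as E#.

E#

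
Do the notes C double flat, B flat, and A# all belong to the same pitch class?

Cbb = pitch class 10 and Bb = pitch class 10 and A# = pitch class 10 — the same pitch class, so they are enharmonic equivalents.

Yes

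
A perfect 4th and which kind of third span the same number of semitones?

augmented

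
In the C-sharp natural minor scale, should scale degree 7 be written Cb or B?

Each scale degree takes a distinct letter name. Degree 7 of a scale on C must use the letter B.
B and Cb are enharmonically the same pitch, but only B uses the letter B, so it is the correct spelling here.

B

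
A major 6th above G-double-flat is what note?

G up a major sixth is E, so the target letter is E.
From Gbb, a major sixth is 9 semitones up: Ebb.

Ebb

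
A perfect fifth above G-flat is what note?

Db

G up a perfect fifth is D, so the target letter is D.
From Gb, a perfect fifth is 7 semitones up: Db.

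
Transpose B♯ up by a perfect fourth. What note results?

A fourth above B lands on the letter E.
A perfect fourth spans 5 semitones, so B# moves to pitch class 5. On the letter E that is E#.

E#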